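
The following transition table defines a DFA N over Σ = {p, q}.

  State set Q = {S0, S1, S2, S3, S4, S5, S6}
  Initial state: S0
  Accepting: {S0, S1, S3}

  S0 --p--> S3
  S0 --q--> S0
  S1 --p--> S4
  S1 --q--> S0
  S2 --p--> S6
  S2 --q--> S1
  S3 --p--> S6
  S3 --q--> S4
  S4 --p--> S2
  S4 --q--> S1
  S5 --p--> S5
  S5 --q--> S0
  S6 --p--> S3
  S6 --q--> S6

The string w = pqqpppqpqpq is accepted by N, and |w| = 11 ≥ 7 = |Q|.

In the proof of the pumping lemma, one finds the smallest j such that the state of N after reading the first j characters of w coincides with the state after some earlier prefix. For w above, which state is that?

State sequence: S0 -p-> S3 -q-> S4 -q-> S1 -p-> S4 -p-> S2 -p-> S6 -q-> S6 -p-> S3 -q-> S4 -p-> S2 -q-> S1
First repeat at step 4: S4 was already visited.

The earliest repeat is at step j = 4: N is in S4, which it already visited at step i = 2.

S4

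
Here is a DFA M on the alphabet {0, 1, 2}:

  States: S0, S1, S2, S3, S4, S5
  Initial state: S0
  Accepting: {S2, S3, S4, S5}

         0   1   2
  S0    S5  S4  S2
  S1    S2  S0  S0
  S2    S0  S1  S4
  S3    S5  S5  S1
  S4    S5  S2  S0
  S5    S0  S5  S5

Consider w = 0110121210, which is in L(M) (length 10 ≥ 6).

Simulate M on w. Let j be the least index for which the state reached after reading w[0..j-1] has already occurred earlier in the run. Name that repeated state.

S5

Run of M on w = 0 1 1 0 1 2 1 2 1 0:
  step 0: S0  (start)
  step 1: S5  (read 0: S0→S5)
  step 2: S5  (read 1: S5→S5)   ← first repeat (S5 seen earlier)
  step 3: S5  (read 1: S5→S5)
  step 4: S0  (read 0: S5→S0)
  step 5: S4  (read 1: S0→S4)
  step 6: S0  (read 2: S4→S0)
  step 7: S4  (read 1: S0→S4)
  step 8: S0  (read 2: S4→S0)
  step 9: S4  (read 1: S0→S4)
  step 10: S5  (read 0: S4→S5)

The earliest repeat is at step j = 2: M is in S5, which it already visited at step i = 1.
The DFA has 6 states, so the proof of the pumping lemma guarantees a repeated state among the first 6+1 visited; the segment between the two visits is the pumpable y.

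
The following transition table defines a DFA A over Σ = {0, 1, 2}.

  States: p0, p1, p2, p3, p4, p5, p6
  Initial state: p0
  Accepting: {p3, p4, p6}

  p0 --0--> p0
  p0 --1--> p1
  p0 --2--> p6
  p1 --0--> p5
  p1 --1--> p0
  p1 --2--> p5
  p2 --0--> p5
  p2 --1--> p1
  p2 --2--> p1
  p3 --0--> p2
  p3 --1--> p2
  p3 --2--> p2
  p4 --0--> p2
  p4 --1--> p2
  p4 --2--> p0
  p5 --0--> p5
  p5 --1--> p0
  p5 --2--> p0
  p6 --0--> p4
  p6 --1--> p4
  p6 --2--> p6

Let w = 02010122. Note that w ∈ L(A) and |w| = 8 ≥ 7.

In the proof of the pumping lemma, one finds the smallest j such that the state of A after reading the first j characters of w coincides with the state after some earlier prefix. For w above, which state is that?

p0

State sequence: p0 -0-> p0 -2-> p6 -0-> p4 -1-> p2 -0-> p5 -1-> p0 -2-> p6 -2-> p6
First repeat at step 1: p0 was already visited.

The earliest repeat is at step j = 1: A is in p0, which it already visited at step i = 0.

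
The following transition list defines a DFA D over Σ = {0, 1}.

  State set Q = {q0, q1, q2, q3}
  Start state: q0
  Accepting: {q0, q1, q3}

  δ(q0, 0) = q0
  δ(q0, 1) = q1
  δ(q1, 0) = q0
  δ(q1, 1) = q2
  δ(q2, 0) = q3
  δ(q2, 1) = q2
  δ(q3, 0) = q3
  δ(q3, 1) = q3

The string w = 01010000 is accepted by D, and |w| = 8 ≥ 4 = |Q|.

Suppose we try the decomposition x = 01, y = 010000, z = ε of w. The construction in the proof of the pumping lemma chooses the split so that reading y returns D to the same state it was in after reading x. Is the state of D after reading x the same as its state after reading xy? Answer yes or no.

no

Run of D on the first 8 characters of w = 0 1 0 1 0 0 0 0:
  step 0: q0  (start)
  step 1: q0  (read 0: q0→q0)
  step 2: q1  (read 1: q0→q1)
  step 3: q0  (read 0: q1→q0)
  step 4: q1  (read 1: q0→q1)
  step 5: q0  (read 0: q1→q0)
  step 6: q0  (read 0: q0→q0)
  step 7: q0  (read 0: q0→q0)
  step 8: q0  (read 0: q0→q0)

After x (step 2): q1. After xy (step 8): q0.
They differ (q1 ≠ q0), so y is not a cycle from the state after x; this split is not the one the pumping-lemma construction produces, and pumping y need not keep the string in L(D).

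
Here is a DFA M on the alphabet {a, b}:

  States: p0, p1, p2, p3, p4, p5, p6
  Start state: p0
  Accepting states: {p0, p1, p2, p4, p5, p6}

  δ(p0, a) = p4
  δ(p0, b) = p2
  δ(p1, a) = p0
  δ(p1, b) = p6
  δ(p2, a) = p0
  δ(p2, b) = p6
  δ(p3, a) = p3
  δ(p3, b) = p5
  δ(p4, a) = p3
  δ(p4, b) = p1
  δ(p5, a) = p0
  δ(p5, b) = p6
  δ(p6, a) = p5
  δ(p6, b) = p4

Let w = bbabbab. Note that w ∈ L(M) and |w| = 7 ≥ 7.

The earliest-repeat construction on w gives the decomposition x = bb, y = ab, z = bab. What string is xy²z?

xy^2z = bb·ab·ab·bab = bbababbab.
Reading y = ab takes M from p6 back to p6, so after x·y·y the machine is still in p6, and z then leads to the accepting state p5. Hence bbababbab ∈ L(M).

bbababbab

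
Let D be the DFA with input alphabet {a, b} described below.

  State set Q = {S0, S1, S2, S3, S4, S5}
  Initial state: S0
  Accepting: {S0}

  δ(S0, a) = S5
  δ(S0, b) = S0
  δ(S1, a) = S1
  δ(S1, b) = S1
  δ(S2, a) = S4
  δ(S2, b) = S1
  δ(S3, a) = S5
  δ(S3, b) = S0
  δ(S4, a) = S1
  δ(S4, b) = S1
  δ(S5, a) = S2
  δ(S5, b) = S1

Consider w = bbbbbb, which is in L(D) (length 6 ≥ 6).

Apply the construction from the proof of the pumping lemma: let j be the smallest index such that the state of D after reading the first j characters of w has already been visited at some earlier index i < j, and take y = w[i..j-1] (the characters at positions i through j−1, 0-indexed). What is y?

b

Run of D on w = b b b b b b:
  step 0: S0  (start)
  step 1: S0  (read b: S0→S0)   ← first repeat (S0 seen earlier)
  step 2: S0  (read b: S0→S0)
  step 3: S0  (read b: S0→S0)
  step 4: S0  (read b: S0→S0)
  step 5: S0  (read b: S0→S0)
  step 6: S0  (read b: S0→S0)

So i = 0, j = 1, giving x = w[0:0] = ε, y = w[0:1] = b, z = w[1:6] = bbbbb.
Check: |xy| = 1 ≤ 6 and |y| = 1 ≥ 1. Reading y takes D from S0 back to S0, so every xyⁱz is accepted.
Since D has 6 states, any run of length ≥ 6 visits 6+1 states, so by pigeonhole some state repeats within the first 6 steps — that repeat gives the pumpable loop.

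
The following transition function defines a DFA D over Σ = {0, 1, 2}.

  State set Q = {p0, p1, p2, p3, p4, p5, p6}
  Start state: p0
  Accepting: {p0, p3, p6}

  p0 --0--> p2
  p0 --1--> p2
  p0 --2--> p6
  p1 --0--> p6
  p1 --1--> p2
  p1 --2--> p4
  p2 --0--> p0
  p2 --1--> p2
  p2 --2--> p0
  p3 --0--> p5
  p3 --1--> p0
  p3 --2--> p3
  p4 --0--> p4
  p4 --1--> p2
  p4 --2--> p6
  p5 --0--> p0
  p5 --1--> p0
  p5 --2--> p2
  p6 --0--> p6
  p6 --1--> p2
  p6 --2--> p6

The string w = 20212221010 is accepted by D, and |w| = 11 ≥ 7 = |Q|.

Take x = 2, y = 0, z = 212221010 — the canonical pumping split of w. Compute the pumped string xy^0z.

2212221010

xy⁰z = xz = 2·212221010 = 2212221010.
Reading y = 0 takes D from p6 back to p6, so after x the machine is still in p6, and z then leads to the accepting state p0. Hence 2212221010 ∈ L(D).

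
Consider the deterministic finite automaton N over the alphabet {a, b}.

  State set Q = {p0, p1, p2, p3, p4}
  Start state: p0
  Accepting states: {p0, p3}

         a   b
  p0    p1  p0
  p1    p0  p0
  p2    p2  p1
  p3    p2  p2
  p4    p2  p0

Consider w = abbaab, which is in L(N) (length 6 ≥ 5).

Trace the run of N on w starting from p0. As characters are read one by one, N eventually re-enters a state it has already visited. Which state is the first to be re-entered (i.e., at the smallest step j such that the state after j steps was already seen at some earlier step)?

p0

Run of N on w = a b b a a b:
  step 0: p0  (start)
  step 1: p1  (read a: p0→p1)
  step 2: p0  (read b: p1→p0)   ← first repeat (p0 seen earlier)
  step 3: p0  (read b: p0→p0)
  step 4: p1  (read a: p0→p1)
  step 5: p0  (read a: p1→p0)
  step 6: p0  (read b: p0→p0)

The earliest repeat is at step j = 2: N is in p0, which it already visited at step i = 0.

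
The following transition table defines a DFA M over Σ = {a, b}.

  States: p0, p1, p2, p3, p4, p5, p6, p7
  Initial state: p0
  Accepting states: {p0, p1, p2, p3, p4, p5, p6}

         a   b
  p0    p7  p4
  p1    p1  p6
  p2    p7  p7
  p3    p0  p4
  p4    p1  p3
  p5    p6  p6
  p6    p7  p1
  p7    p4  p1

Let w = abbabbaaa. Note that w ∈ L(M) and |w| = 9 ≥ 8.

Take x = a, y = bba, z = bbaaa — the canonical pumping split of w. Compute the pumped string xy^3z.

abbabbabbabbaaa

xy^3z = a·bba·bba·bba·bbaaa = abbabbabbabbaaa.
Reading y = bba takes M from p7 back to p7, so after x·y·y·y the machine is still in p7, and z then leads to the accepting state p1. Hence abbabbabbabbaaa ∈ L(M).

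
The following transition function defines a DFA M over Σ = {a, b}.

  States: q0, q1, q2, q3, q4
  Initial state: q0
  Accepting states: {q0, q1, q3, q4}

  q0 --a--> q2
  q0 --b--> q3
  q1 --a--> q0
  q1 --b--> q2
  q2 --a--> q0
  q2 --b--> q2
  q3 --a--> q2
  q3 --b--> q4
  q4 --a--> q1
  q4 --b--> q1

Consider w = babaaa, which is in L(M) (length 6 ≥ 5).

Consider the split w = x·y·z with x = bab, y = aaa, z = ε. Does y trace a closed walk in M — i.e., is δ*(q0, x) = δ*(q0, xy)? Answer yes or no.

Run of M on the first 6 characters of w = b a b a a a:
  step 0: q0  (start)
  step 1: q3  (read b: q0→q3)
  step 2: q2  (read a: q3→q2)
  step 3: q2  (read b: q2→q2)
  step 4: q0  (read a: q2→q0)
  step 5: q2  (read a: q0→q2)
  step 6: q0  (read a: q2→q0)

After x (step 3): q2. After xy (step 6): q0.
They differ (q2 ≠ q0), so y is not a cycle from the state after x; this split is not the one the pumping-lemma construction produces, and pumping y need not keep the string in L(M).

no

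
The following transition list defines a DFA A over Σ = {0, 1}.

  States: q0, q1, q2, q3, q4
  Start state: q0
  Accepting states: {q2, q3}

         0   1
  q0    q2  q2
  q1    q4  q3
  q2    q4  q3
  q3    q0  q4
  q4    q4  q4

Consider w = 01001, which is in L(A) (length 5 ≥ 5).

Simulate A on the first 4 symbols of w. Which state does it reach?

q2

State sequence: q0 -0-> q2 -1-> q3 -0-> q0 -0-> q2

After reading 4 characters, A is in state q2.
(This kind of state-tracing is the core of the pumping-lemma construction: with 5 states, pigeonhole forces a repeat within the first 5 steps.)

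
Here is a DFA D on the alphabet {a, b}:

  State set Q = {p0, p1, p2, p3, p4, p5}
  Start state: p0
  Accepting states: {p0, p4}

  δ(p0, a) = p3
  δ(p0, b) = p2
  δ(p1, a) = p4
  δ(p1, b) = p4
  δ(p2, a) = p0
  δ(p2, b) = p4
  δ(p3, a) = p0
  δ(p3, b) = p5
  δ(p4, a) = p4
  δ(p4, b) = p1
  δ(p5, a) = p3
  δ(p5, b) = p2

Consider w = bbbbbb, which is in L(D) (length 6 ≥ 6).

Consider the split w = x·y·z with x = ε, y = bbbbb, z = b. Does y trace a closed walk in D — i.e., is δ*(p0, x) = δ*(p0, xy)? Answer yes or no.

Run of D on the first 5 characters of w = b b b b b:
  step 0: p0  (start)
  step 1: p2  (read b: p0→p2)
  step 2: p4  (read b: p2→p4)
  step 3: p1  (read b: p4→p1)
  step 4: p4  (read b: p1→p4)
  step 5: p1  (read b: p4→p1)

After x (step 0): p0. After xy (step 5): p1.
They differ (p0 ≠ p1), so y is not a cycle from the state after x; this split is not the one the pumping-lemma construction produces, and pumping y need not keep the string in L(D).

no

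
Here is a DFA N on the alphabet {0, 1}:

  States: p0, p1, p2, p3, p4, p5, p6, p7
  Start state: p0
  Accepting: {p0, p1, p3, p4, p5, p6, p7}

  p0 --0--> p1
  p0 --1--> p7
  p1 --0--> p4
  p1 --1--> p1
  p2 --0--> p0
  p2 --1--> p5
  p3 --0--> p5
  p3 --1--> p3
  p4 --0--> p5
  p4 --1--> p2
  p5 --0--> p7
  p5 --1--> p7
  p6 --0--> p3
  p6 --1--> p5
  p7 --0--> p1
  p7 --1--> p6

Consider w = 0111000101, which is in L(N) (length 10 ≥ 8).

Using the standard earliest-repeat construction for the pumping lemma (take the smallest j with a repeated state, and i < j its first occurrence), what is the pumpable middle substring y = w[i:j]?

Run of N on w = 0 1 1 1 0 0 0 1 0 1:
  step 0: p0  (start)
  step 1: p1  (read 0: p0→p1)
  step 2: p1  (read 1: p1→p1)   ← first repeat (p1 seen earlier)
  step 3: p1  (read 1: p1→p1)
  step 4: p1  (read 1: p1→p1)
  step 5: p4  (read 0: p1→p4)
  step 6: p5  (read 0: p4→p5)
  step 7: p7  (read 0: p5→p7)
  step 8: p6  (read 1: p7→p6)
  step 9: p3  (read 0: p6→p3)
  step 10: p3  (read 1: p3→p3)

So i = 1, j = 2, giving x = w[0:1] = 0, y = w[1:2] = 1, z = w[2:10] = 11000101.
Check: |xy| = 2 ≤ 8 and |y| = 1 ≥ 1. Reading y takes N from p1 back to p1, so every xyⁱz is accepted.

1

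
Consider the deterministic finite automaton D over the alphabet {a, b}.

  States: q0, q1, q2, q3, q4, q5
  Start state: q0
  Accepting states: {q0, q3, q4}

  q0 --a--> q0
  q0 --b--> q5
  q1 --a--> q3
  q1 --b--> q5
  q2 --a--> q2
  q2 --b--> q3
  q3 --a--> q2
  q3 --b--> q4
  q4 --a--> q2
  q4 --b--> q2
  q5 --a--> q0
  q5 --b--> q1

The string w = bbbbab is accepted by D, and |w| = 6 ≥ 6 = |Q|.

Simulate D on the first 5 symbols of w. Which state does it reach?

State sequence: q0 -b-> q5 -b-> q1 -b-> q5 -b-> q1 -a-> q3

After reading 5 characters, D is in state q3.

q3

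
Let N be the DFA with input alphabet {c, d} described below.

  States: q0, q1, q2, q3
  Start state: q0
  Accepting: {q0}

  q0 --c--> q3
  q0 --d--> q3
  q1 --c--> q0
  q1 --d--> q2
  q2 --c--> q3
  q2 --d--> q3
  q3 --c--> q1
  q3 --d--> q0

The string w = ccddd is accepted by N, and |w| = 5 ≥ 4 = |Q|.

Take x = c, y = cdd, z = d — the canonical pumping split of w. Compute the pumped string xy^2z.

xy^2z = c·cdd·cdd·d = ccddcddd.
Reading y = cdd takes N from q3 back to q3, so after x·y·y the machine is still in q3, and z then leads to the accepting state q0. Hence ccddcddd ∈ L(N).

ccddcddd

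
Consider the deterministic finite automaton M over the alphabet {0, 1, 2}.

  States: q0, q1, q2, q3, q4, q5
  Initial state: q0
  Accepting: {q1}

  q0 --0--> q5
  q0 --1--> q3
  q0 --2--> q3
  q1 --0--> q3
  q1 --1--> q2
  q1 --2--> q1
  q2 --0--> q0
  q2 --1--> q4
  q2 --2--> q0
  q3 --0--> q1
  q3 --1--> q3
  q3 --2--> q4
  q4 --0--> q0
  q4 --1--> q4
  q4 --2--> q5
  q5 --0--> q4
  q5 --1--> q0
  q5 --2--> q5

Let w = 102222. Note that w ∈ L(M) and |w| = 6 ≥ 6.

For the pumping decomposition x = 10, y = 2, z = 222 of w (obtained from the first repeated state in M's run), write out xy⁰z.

xy⁰z = xz = 10·222 = 10222.
Reading y = 2 takes M from q1 back to q1, so after x the machine is still in q1, and z then leads to the accepting state q1. Hence 10222 ∈ L(M).

10222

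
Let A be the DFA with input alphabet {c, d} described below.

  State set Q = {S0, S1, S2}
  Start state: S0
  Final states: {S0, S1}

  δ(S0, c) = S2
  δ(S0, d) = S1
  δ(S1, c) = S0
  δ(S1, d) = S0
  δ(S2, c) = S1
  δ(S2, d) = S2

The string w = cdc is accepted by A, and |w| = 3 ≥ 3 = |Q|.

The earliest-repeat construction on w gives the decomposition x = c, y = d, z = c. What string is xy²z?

xy^2z = c·d·d·c = cddc.
Reading y = d takes A from S2 back to S2, so after x·y·y the machine is still in S2, and z then leads to the accepting state S1. Hence cddc ∈ L(A).

cddc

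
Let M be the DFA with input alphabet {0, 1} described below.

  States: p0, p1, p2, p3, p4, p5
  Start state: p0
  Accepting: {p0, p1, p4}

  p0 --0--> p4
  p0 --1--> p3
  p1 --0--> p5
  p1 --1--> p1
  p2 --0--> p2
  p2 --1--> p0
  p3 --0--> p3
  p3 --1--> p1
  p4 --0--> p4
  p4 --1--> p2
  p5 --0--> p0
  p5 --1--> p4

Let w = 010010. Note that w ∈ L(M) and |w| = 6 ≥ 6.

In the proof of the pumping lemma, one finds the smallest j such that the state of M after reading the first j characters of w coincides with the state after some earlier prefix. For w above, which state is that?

Run of M on w = 0 1 0 0 1 0:
  step 0: p0  (start)
  step 1: p4  (read 0: p0→p4)
  step 2: p2  (read 1: p4→p2)
  step 3: p2  (read 0: p2→p2)   ← first repeat (p2 seen earlier)
  step 4: p2  (read 0: p2→p2)
  step 5: p0  (read 1: p2→p0)
  step 6: p4  (read 0: p0→p4)

The earliest repeat is at step j = 3: M is in p2, which it already visited at step i = 2.

p2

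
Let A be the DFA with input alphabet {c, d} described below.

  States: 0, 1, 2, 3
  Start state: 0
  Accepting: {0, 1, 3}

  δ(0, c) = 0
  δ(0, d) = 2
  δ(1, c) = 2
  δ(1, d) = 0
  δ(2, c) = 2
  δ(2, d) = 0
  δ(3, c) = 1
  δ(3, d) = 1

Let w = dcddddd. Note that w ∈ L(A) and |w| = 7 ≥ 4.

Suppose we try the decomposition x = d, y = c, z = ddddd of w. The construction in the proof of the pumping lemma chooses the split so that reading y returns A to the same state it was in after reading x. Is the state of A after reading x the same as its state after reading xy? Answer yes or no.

yes

State sequence: 0 -d-> 2 -c-> 2

After x (step 1): 2. After xy (step 2): 2.
They match, so y = c drives A around a cycle from 2 back to itself; pumping y any number of times keeps A in 2 before reading z, and xyⁱz ∈ L(A) for every i ≥ 0.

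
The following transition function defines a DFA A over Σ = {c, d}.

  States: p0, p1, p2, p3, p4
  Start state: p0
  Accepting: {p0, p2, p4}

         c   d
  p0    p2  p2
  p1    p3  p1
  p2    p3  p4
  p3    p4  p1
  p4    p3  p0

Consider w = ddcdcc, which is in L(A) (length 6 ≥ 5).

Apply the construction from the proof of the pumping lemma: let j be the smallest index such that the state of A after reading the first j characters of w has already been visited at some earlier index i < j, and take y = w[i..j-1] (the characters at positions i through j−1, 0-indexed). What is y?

dc

Run of A on w = d d c d c c:
  step 0: p0  (start)
  step 1: p2  (read d: p0→p2)
  step 2: p4  (read d: p2→p4)
  step 3: p3  (read c: p4→p3)
  step 4: p1  (read d: p3→p1)
  step 5: p3  (read c: p1→p3)   ← first repeat (p3 seen earlier)
  step 6: p4  (read c: p3→p4)

So i = 3, j = 5, giving x = w[0:3] = ddc, y = w[3:5] = dc, z = w[5:6] = c.
Check: |xy| = 5 ≤ 5 and |y| = 2 ≥ 1. Reading y takes A from p3 back to p3, so every xyⁱz is accepted.
The DFA has 5 states, so the proof of the pumping lemma guarantees a repeated state among the first 5+1 visited; the segment between the two visits is the pumpable y.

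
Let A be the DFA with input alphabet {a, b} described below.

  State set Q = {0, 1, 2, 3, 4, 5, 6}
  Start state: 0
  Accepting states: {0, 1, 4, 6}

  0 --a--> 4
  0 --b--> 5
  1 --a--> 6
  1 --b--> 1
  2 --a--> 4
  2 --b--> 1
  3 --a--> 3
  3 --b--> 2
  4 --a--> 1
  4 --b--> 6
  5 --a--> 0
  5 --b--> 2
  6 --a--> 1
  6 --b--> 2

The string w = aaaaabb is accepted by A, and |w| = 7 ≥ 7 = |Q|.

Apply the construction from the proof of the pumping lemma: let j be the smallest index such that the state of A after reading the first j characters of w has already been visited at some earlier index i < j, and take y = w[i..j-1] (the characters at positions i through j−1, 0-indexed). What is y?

aa

Run of A on w = a a a a a b b:
  step 0: 0  (start)
  step 1: 4  (read a: 0→4)
  step 2: 1  (read a: 4→1)
  step 3: 6  (read a: 1→6)
  step 4: 1  (read a: 6→1)   ← first repeat (1 seen earlier)
  step 5: 6  (read a: 1→6)
  step 6: 2  (read b: 6→2)
  step 7: 1  (read b: 2→1)

So i = 2, j = 4, giving x = w[0:2] = aa, y = w[2:4] = aa, z = w[4:7] = abb.
Check: |xy| = 4 ≤ 7 and |y| = 2 ≥ 1. Reading y takes A from 1 back to 1, so every xyⁱz is accepted.
The DFA has 7 states, so the proof of the pumping lemma guarantees a repeated state among the first 7+1 visited; the segment between the two visits is the pumpable y.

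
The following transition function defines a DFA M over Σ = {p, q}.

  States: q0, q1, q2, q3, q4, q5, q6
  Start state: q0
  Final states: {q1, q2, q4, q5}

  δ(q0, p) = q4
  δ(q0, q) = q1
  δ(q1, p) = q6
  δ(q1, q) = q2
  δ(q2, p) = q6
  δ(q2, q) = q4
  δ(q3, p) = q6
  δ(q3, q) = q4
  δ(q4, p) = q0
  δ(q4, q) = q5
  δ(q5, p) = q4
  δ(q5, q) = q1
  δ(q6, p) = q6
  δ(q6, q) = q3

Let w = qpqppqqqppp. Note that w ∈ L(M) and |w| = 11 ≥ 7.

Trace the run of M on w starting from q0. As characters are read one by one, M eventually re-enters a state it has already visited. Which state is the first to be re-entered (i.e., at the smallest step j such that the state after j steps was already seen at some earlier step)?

State sequence: q0 -q-> q1 -p-> q6 -q-> q3 -p-> q6 -p-> q6 -q-> q3 -q-> q4 -q-> q5 -p-> q4 -p-> q0 -p-> q4
First repeat at step 4: q6 was already visited.

The earliest repeat is at step j = 4: M is in q6, which it already visited at step i = 2.
Since M has 7 states, any run of length ≥ 7 visits 7+1 states, so by pigeonhole some state repeats within the first 7 steps — that repeat gives the pumpable loop.

q6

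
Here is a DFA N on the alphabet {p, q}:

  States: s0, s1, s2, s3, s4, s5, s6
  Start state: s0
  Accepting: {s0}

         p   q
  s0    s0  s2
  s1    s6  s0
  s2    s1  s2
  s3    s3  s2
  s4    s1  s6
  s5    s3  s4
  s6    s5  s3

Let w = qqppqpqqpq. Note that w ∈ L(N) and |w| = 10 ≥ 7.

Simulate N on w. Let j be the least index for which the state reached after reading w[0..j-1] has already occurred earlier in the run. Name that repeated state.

s2

Run of N on w = q q p p q p q q p q:
  step 0: s0  (start)
  step 1: s2  (read q: s0→s2)
  step 2: s2  (read q: s2→s2)   ← first repeat (s2 seen earlier)
  step 3: s1  (read p: s2→s1)
  step 4: s6  (read p: s1→s6)
  step 5: s3  (read q: s6→s3)
  step 6: s3  (read p: s3→s3)
  step 7: s2  (read q: s3→s2)
  step 8: s2  (read q: s2→s2)
  step 9: s1  (read p: s2→s1)
  step 10: s0  (read q: s1→s0)

The earliest repeat is at step j = 2: N is in s2, which it already visited at step i = 1.
Since N has 7 states, any run of length ≥ 7 visits 7+1 states, so by pigeonhole some state repeats within the first 7 steps — that repeat gives the pumpable loop.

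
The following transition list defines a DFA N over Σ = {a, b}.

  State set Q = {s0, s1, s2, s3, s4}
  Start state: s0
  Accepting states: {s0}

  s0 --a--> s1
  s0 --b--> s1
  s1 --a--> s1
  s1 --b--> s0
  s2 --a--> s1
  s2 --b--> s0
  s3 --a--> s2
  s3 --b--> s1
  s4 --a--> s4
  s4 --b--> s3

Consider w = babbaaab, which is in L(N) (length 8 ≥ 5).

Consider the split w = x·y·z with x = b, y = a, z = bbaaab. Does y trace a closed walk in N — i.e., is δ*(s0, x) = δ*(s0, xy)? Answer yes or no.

Run of N on the first 2 characters of w = b a:
  step 0: s0  (start)
  step 1: s1  (read b: s0→s1)
  step 2: s1  (read a: s1→s1)

After x (step 1): s1. After xy (step 2): s1.
They match, so y = a drives N around a cycle from s1 back to itself; pumping y any number of times keeps N in s1 before reading z, and xyⁱz ∈ L(N) for every i ≥ 0.

yes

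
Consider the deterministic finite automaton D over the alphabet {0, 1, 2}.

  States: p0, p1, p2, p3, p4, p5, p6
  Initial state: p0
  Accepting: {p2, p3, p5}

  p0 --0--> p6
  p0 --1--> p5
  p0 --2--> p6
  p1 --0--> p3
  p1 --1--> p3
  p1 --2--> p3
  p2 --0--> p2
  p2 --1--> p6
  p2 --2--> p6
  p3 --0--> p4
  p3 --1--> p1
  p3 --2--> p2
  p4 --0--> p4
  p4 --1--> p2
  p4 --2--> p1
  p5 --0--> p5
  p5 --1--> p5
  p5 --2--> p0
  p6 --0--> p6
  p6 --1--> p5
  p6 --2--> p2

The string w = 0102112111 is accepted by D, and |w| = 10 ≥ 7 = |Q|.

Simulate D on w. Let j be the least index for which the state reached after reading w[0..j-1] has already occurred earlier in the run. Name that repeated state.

p5

Run of D on w = 0 1 0 2 1 1 2 1 1 1:
  step 0: p0  (start)
  step 1: p6  (read 0: p0→p6)
  step 2: p5  (read 1: p6→p5)
  step 3: p5  (read 0: p5→p5)   ← first repeat (p5 seen earlier)
  step 4: p0  (read 2: p5→p0)
  step 5: p5  (read 1: p0→p5)
  step 6: p5  (read 1: p5→p5)
  step 7: p0  (read 2: p5→p0)
  step 8: p5  (read 1: p0→p5)
  step 9: p5  (read 1: p5→p5)
  step 10: p5  (read 1: p5→p5)

The earliest repeat is at step j = 3: D is in p5, which it already visited at step i = 2.
The DFA has 7 states, so the proof of the pumping lemma guarantees a repeated state among the first 7+1 visited; the segment between the two visits is the pumpable y.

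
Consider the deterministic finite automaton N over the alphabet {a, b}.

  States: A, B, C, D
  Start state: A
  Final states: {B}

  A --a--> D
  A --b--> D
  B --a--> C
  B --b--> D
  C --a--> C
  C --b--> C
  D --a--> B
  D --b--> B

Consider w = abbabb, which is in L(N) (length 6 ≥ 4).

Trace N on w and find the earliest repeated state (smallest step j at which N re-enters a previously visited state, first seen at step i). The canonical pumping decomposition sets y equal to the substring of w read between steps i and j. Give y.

bb

State sequence: A -a-> D -b-> B -b-> D -a-> B -b-> D -b-> B
First repeat at step 3: D was already visited.

So i = 1, j = 3, giving x = w[0:1] = a, y = w[1:3] = bb, z = w[3:6] = abb.
Check: |xy| = 3 ≤ 4 and |y| = 2 ≥ 1. Reading y takes N from D back to D, so every xyⁱz is accepted.
Pumping length from the standard proof: p = 4 (the number of states). The repeated state found above gives |xy| = j ≤ 4 and |y| = j − i ≥ 1.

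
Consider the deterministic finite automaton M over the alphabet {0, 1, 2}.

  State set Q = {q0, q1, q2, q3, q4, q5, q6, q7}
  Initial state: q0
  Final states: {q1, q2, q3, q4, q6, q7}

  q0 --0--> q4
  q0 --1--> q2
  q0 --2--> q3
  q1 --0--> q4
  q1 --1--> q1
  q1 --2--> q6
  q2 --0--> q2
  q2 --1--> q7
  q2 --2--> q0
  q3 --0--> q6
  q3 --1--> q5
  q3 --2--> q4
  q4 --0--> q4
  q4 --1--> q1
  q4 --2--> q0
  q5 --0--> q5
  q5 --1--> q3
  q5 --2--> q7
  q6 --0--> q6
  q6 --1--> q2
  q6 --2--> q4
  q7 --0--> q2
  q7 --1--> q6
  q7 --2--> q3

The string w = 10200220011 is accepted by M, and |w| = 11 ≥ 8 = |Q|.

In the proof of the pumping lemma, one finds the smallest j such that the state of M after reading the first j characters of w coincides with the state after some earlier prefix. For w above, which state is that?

q2

State sequence: q0 -1-> q2 -0-> q2 -2-> q0 -0-> q4 -0-> q4 -2-> q0 -2-> q3 -0-> q6 -0-> q6 -1-> q2 -1-> q7
First repeat at step 2: q2 was already visited.

The earliest repeat is at step j = 2: M is in q2, which it already visited at step i = 1.
The DFA has 8 states, so the proof of the pumping lemma guarantees a repeated state among the first 8+1 visited; the segment between the two visits is the pumpable y.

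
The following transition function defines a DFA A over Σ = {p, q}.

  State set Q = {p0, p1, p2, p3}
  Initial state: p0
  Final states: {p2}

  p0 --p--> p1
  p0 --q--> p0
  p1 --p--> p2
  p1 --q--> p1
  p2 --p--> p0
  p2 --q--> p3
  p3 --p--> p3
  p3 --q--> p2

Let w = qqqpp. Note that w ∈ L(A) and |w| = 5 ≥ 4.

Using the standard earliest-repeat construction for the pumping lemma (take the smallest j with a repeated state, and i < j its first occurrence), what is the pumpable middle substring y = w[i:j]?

q

Run of A on w = q q q p p:
  step 0: p0  (start)
  step 1: p0  (read q: p0→p0)   ← first repeat (p0 seen earlier)
  step 2: p0  (read q: p0→p0)
  step 3: p0  (read q: p0→p0)
  step 4: p1  (read p: p0→p1)
  step 5: p2  (read p: p1→p2)

So i = 0, j = 1, giving x = w[0:0] = ε, y = w[0:1] = q, z = w[1:5] = qqpp.
Check: |xy| = 1 ≤ 4 and |y| = 1 ≥ 1. Reading y takes A from p0 back to p0, so every xyⁱz is accepted.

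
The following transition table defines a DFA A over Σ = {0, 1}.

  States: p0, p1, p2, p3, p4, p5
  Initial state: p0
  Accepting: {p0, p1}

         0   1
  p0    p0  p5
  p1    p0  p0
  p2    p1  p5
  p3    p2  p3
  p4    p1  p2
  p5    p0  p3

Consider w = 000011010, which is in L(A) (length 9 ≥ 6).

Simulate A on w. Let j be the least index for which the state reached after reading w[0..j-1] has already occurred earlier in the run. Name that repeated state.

State sequence: p0 -0-> p0 -0-> p0 -0-> p0 -0-> p0 -1-> p5 -1-> p3 -0-> p2 -1-> p5 -0-> p0
First repeat at step 1: p0 was already visited.

The earliest repeat is at step j = 1: A is in p0, which it already visited at step i = 0.
Since A has 6 states, any run of length ≥ 6 visits 6+1 states, so by pigeonhole some state repeats within the first 6 steps — that repeat gives the pumpable loop.

p0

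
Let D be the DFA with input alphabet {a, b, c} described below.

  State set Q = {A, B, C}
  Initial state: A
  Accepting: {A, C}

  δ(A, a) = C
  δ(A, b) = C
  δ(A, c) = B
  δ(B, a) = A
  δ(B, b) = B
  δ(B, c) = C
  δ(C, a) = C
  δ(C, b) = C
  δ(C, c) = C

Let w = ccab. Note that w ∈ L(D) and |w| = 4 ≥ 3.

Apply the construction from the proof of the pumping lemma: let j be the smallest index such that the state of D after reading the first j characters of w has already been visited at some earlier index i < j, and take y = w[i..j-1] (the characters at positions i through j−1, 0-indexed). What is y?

Run of D on w = c c a b:
  step 0: A  (start)
  step 1: B  (read c: A→B)
  step 2: C  (read c: B→C)
  step 3: C  (read a: C→C)   ← first repeat (C seen earlier)
  step 4: C  (read b: C→C)

So i = 2, j = 3, giving x = w[0:2] = cc, y = w[2:3] = a, z = w[3:4] = b.
Check: |xy| = 3 ≤ 3 and |y| = 1 ≥ 1. Reading y takes D from C back to C, so every xyⁱz is accepted.

a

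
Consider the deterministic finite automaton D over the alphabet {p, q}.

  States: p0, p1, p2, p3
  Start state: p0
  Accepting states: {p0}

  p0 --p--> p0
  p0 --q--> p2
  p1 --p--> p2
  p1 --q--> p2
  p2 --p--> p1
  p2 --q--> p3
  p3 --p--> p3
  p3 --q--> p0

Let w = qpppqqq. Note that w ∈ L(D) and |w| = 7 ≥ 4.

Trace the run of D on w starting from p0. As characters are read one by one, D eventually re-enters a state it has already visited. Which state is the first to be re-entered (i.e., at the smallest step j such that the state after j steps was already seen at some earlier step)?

p2

State sequence: p0 -q-> p2 -p-> p1 -p-> p2 -p-> p1 -q-> p2 -q-> p3 -q-> p0
First repeat at step 3: p2 was already visited.

The earliest repeat is at step j = 3: D is in p2, which it already visited at step i = 1.
The DFA has 4 states, so the proof of the pumping lemma guarantees a repeated state among the first 4+1 visited; the segment between the two visits is the pumpable y.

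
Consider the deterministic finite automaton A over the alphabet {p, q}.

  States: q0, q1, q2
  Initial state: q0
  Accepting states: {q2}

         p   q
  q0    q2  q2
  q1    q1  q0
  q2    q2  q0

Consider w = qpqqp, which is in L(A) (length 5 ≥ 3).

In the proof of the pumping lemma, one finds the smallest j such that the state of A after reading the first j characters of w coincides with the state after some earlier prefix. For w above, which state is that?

q2

State sequence: q0 -q-> q2 -p-> q2 -q-> q0 -q-> q2 -p-> q2
First repeat at step 2: q2 was already visited.

The earliest repeat is at step j = 2: A is in q2, which it already visited at step i = 1.
Since A has 3 states, any run of length ≥ 3 visits 3+1 states, so by pigeonhole some state repeats within the first 3 steps — that repeat gives the pumpable loop.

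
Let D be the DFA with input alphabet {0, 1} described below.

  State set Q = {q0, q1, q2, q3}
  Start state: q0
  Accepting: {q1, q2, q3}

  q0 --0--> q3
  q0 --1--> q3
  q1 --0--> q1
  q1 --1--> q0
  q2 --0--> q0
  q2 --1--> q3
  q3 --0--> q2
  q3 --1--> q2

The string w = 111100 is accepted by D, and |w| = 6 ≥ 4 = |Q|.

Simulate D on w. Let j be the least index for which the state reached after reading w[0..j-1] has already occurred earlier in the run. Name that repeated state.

q3

Run of D on w = 1 1 1 1 0 0:
  step 0: q0  (start)
  step 1: q3  (read 1: q0→q3)
  step 2: q2  (read 1: q3→q2)
  step 3: q3  (read 1: q2→q3)   ← first repeat (q3 seen earlier)
  step 4: q2  (read 1: q3→q2)
  step 5: q0  (read 0: q2→q0)
  step 6: q3  (read 0: q0→q3)

The earliest repeat is at step j = 3: D is in q3, which it already visited at step i = 1.
With |Q| = 4, pigeonhole forces a state repeat no later than step 4; the substring read between the first and second visits to that state can be pumped.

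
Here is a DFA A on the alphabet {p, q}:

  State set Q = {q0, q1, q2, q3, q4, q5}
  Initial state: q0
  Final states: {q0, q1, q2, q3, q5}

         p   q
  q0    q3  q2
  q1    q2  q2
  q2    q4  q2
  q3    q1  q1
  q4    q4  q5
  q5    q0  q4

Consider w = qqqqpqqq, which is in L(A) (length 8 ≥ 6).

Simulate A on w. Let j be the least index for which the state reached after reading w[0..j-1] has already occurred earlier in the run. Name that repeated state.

q2

State sequence: q0 -q-> q2 -q-> q2 -q-> q2 -q-> q2 -p-> q4 -q-> q5 -q-> q4 -q-> q5
First repeat at step 2: q2 was already visited.

The earliest repeat is at step j = 2: A is in q2, which it already visited at step i = 1.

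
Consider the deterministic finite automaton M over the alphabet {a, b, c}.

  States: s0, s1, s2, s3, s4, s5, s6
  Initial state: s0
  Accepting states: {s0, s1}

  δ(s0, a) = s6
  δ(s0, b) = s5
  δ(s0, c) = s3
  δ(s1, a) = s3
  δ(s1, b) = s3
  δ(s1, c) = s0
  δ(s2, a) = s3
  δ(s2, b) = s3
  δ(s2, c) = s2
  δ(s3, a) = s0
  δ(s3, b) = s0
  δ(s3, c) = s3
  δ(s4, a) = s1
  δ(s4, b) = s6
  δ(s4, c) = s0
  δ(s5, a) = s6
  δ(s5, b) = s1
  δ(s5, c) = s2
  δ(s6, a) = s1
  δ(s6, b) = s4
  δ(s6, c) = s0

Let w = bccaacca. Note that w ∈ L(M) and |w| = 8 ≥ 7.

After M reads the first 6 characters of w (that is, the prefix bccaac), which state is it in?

s3

State sequence: s0 -b-> s5 -c-> s2 -c-> s2 -a-> s3 -a-> s0 -c-> s3

After reading 6 characters, M is in state s3.
(This kind of state-tracing is the core of the pumping-lemma construction: with 7 states, pigeonhole forces a repeat within the first 7 steps.)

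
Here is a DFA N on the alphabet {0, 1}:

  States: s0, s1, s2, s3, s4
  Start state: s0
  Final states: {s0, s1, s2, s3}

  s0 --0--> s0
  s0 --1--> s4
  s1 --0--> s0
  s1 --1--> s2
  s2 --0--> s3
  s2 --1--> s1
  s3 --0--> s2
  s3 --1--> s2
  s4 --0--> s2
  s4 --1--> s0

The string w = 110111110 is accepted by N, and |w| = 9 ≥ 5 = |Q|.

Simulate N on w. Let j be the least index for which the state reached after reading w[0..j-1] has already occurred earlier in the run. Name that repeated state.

s0

Run of N on w = 1 1 0 1 1 1 1 1 0:
  step 0: s0  (start)
  step 1: s4  (read 1: s0→s4)
  step 2: s0  (read 1: s4→s0)   ← first repeat (s0 seen earlier)
  step 3: s0  (read 0: s0→s0)
  step 4: s4  (read 1: s0→s4)
  step 5: s0  (read 1: s4→s0)
  step 6: s4  (read 1: s0→s4)
  step 7: s0  (read 1: s4→s0)
  step 8: s4  (read 1: s0→s4)
  step 9: s2  (read 0: s4→s2)

The earliest repeat is at step j = 2: N is in s0, which it already visited at step i = 0.
The DFA has 5 states, so the proof of the pumping lemma guarantees a repeated state among the first 5+1 visited; the segment between the two visits is the pumpable y.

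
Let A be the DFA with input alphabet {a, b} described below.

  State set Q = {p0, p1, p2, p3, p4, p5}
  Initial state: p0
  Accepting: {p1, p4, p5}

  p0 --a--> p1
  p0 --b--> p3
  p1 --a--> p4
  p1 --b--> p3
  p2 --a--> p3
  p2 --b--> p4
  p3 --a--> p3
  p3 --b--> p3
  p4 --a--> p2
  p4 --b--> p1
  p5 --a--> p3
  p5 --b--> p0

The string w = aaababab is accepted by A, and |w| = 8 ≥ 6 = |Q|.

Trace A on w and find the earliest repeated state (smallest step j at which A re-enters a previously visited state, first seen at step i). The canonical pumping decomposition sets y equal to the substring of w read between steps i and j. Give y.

Run of A on w = a a a b a b a b:
  step 0: p0  (start)
  step 1: p1  (read a: p0→p1)
  step 2: p4  (read a: p1→p4)
  step 3: p2  (read a: p4→p2)
  step 4: p4  (read b: p2→p4)   ← first repeat (p4 seen earlier)
  step 5: p2  (read a: p4→p2)
  step 6: p4  (read b: p2→p4)
  step 7: p2  (read a: p4→p2)
  step 8: p4  (read b: p2→p4)

So i = 2, j = 4, giving x = w[0:2] = aa, y = w[2:4] = ab, z = w[4:8] = abab.
Check: |xy| = 4 ≤ 6 and |y| = 2 ≥ 1. Reading y takes A from p4 back to p4, so every xyⁱz is accepted.

ab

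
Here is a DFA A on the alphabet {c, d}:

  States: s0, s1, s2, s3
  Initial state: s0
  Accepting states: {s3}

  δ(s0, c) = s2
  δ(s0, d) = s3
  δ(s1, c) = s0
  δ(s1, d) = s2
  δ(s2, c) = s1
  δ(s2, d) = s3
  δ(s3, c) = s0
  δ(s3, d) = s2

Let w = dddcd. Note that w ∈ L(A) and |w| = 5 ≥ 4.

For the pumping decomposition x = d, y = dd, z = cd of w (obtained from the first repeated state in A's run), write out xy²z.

dddddcd

xy^2z = d·dd·dd·cd = dddddcd.
Reading y = dd takes A from s3 back to s3, so after x·y·y the machine is still in s3, and z then leads to the accepting state s3. Hence dddddcd ∈ L(A).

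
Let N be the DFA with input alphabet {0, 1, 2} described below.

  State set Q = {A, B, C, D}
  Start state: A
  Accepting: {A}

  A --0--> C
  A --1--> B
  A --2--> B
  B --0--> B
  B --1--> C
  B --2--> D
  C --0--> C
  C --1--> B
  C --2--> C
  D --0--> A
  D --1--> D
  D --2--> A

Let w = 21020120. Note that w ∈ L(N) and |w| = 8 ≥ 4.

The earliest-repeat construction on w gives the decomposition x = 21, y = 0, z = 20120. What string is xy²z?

210020120

xy^2z = 21·0·0·20120 = 210020120.
Reading y = 0 takes N from C back to C, so after x·y·y the machine is still in C, and z then leads to the accepting state A. Hence 210020120 ∈ L(N).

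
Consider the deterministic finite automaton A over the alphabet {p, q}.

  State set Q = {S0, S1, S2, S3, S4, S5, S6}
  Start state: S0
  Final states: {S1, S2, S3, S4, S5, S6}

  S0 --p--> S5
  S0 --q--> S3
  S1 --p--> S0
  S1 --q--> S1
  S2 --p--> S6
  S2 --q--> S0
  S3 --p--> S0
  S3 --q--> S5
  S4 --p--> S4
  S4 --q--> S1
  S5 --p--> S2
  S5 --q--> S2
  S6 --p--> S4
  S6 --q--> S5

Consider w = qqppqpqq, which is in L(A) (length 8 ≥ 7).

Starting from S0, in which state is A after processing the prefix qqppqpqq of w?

State sequence: S0 -q-> S3 -q-> S5 -p-> S2 -p-> S6 -q-> S5 -p-> S2 -q-> S0 -q-> S3

After reading 8 characters, A is in state S3.
(This kind of state-tracing is the core of the pumping-lemma construction: with 7 states, pigeonhole forces a repeat within the first 7 steps.)

S3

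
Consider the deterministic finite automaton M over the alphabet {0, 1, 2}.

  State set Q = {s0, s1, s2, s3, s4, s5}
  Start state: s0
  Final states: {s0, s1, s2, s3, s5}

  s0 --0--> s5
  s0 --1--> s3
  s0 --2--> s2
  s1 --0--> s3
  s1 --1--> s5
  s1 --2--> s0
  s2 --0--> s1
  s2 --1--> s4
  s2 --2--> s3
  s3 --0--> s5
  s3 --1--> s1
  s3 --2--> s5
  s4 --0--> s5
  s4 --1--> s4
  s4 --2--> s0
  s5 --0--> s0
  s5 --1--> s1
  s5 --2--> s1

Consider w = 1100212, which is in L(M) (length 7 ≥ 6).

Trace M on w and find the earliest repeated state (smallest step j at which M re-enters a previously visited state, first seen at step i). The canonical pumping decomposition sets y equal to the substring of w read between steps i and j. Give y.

10

State sequence: s0 -1-> s3 -1-> s1 -0-> s3 -0-> s5 -2-> s1 -1-> s5 -2-> s1
First repeat at step 3: s3 was already visited.

So i = 1, j = 3, giving x = w[0:1] = 1, y = w[1:3] = 10, z = w[3:7] = 0212.
Check: |xy| = 3 ≤ 6 and |y| = 2 ≥ 1. Reading y takes M from s3 back to s3, so every xyⁱz is accepted.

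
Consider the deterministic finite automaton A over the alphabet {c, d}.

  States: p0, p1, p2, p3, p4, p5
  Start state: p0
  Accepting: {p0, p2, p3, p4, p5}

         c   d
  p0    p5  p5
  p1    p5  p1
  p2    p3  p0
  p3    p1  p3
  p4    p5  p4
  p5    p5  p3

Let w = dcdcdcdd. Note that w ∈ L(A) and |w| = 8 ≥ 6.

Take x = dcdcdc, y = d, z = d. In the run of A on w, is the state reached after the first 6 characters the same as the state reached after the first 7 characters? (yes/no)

no

Run of A on the first 7 characters of w = d c d c d c d:
  step 0: p0  (start)
  step 1: p5  (read d: p0→p5)
  step 2: p5  (read c: p5→p5)
  step 3: p3  (read d: p5→p3)
  step 4: p1  (read c: p3→p1)
  step 5: p1  (read d: p1→p1)
  step 6: p5  (read c: p1→p5)
  step 7: p3  (read d: p5→p3)

After x (step 6): p5. After xy (step 7): p3.
They differ (p5 ≠ p3), so y is not a cycle from the state after x; this split is not the one the pumping-lemma construction produces, and pumping y need not keep the string in L(A).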